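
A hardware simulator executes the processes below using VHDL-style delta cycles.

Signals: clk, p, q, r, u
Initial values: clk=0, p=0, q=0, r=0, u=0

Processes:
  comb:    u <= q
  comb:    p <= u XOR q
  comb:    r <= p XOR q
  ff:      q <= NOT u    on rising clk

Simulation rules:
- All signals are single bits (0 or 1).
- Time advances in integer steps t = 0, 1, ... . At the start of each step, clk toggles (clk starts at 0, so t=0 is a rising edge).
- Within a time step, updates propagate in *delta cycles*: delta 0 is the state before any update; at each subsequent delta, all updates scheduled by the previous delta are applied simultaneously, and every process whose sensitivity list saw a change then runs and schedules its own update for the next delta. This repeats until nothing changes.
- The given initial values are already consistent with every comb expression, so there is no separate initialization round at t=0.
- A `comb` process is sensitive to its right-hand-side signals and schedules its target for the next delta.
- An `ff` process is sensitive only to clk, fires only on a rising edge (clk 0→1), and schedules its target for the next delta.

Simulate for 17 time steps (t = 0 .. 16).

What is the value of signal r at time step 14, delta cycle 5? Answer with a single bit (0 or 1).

[bits: p,q,u,clk,r]
t=0: Δ0=00000 Δ1=00010 Δ2=01010 Δ3=11111 Δ4=01110 Δ5=01111 | 5Δ
t=1: Δ0=01111 Δ1=01101 | 1Δ
t=2: Δ0=01101 Δ1=01111 Δ2=00111 Δ3=10010 Δ4=00011 Δ5=00010 | 5Δ
t=3: Δ0=00010 Δ1=00000 | 1Δ
t=4: Δ0=00000 Δ1=00010 Δ2=01010 Δ3=11111 Δ4=01110 Δ5=01111 | 5Δ
t=5: Δ0=01111 Δ1=01101 | 1Δ
t=6: Δ0=01101 Δ1=01111 Δ2=00111 Δ3=10010 Δ4=00011 Δ5=00010 | 5Δ
t=7: Δ0=00010 Δ1=00000 | 1Δ
t=8: Δ0=00000 Δ1=00010 Δ2=01010 Δ3=11111 Δ4=01110 Δ5=01111 | 5Δ
t=9: Δ0=01111 Δ1=01101 | 1Δ
t=10: Δ0=01101 Δ1=01111 Δ2=00111 Δ3=10010 Δ4=00011 Δ5=00010 | 5Δ
t=11: Δ0=00010 Δ1=00000 | 1Δ
t=12: Δ0=00000 Δ1=00010 Δ2=01010 Δ3=11111 Δ4=01110 Δ5=01111 | 5Δ
t=13: Δ0=01111 Δ1=01101 | 1Δ
t=14: Δ0=01101 Δ1=01111 Δ2=00111 Δ3=10010 Δ4=00011 Δ5=00010 | 5Δ
t=15: Δ0=00010 Δ1=00000 | 1Δ
t=16: Δ0=00000 Δ1=00010 Δ2=01010 Δ3=11111 Δ4=01110 Δ5=01111 | 5Δ

0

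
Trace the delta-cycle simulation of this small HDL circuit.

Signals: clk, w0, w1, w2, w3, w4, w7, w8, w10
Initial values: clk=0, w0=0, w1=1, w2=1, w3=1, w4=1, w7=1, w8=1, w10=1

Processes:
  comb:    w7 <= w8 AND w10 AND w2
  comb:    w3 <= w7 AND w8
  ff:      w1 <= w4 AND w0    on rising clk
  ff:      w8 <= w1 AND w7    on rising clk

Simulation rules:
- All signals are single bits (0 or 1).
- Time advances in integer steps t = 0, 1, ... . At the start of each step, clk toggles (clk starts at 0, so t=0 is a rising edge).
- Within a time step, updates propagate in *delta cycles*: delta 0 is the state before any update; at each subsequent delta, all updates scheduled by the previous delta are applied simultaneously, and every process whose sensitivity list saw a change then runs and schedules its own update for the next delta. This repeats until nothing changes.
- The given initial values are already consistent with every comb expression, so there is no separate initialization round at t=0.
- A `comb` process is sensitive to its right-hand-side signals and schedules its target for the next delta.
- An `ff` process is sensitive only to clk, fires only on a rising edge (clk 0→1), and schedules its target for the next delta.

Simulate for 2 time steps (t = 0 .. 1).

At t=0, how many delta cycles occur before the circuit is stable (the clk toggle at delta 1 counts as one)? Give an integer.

2

[bits: w0,clk,w3,w10,w8,w7,w4,w1,w2]
t=0: Δ0=001111111 Δ1=011111111 Δ2=011111101 | 2Δ
t=1: Δ0=011111101 Δ1=001111101 | 1Δ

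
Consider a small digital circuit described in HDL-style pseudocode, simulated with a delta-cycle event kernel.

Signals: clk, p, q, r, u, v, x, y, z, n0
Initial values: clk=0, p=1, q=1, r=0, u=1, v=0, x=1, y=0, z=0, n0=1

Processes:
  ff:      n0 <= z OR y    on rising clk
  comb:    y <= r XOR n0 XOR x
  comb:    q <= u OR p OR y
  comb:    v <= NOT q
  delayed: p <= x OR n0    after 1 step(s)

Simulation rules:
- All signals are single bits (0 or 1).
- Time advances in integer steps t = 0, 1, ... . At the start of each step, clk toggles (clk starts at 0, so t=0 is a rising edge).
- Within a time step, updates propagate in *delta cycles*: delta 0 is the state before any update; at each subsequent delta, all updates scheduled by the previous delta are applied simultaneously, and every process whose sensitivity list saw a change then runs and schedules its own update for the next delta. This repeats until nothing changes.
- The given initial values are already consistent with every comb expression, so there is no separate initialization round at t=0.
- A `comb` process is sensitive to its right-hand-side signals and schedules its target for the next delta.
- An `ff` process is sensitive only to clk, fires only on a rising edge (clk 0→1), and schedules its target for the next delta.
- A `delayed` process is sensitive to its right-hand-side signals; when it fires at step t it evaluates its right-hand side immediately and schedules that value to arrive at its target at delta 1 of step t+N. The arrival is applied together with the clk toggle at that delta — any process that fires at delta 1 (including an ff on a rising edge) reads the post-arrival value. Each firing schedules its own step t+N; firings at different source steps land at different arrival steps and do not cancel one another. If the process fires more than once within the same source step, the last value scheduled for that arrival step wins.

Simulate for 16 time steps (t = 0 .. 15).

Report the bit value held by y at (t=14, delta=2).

1

t=0 Δ0: r=0 u=1 y=0 q=1 v=0 clk=0 x=1 z=0 n0=1 p=1
  Δ1: clk:0→1
  Δ2: n0:1→0
  Δ3: y:0→1
  (3Δ to stable)
t=1 Δ0: r=0 u=1 y=1 q=1 v=0 clk=1 x=1 z=0 n0=0 p=1
  Δ1: clk:1→0
  (1Δ to stable)
t=2 Δ0: r=0 u=1 y=1 q=1 v=0 clk=0 x=1 z=0 n0=0 p=1
  Δ1: clk:0→1
  Δ2: n0:0→1
  Δ3: y:1→0
  (3Δ to stable)
t=3 Δ0: r=0 u=1 y=0 q=1 v=0 clk=1 x=1 z=0 n0=1 p=1
  Δ1: clk:1→0
  (1Δ to stable)
t=4 Δ0: r=0 u=1 y=0 q=1 v=0 clk=0 x=1 z=0 n0=1 p=1
  Δ1: clk:0→1
  Δ2: n0:1→0
  Δ3: y:0→1
  (3Δ to stable)
t=5 Δ0: r=0 u=1 y=1 q=1 v=0 clk=1 x=1 z=0 n0=0 p=1
  Δ1: clk:1→0
  (1Δ to stable)
t=6 Δ0: r=0 u=1 y=1 q=1 v=0 clk=0 x=1 z=0 n0=0 p=1
  Δ1: clk:0→1
  Δ2: n0:0→1
  Δ3: y:1→0
  (3Δ to stable)
t=7 Δ0: r=0 u=1 y=0 q=1 v=0 clk=1 x=1 z=0 n0=1 p=1
  Δ1: clk:1→0
  (1Δ to stable)
t=8 Δ0: r=0 u=1 y=0 q=1 v=0 clk=0 x=1 z=0 n0=1 p=1
  Δ1: clk:0→1
  Δ2: n0:1→0
  Δ3: y:0→1
  (3Δ to stable)
t=9 Δ0: r=0 u=1 y=1 q=1 v=0 clk=1 x=1 z=0 n0=0 p=1
  Δ1: clk:1→0
  (1Δ to stable)
t=10 Δ0: r=0 u=1 y=1 q=1 v=0 clk=0 x=1 z=0 n0=0 p=1
  Δ1: clk:0→1
  Δ2: n0:0→1
  Δ3: y:1→0
  (3Δ to stable)
t=11 Δ0: r=0 u=1 y=0 q=1 v=0 clk=1 x=1 z=0 n0=1 p=1
  Δ1: clk:1→0
  (1Δ to stable)
t=12 Δ0: r=0 u=1 y=0 q=1 v=0 clk=0 x=1 z=0 n0=1 p=1
  Δ1: clk:0→1
  Δ2: n0:1→0
  Δ3: y:0→1
  (3Δ to stable)
t=13 Δ0: r=0 u=1 y=1 q=1 v=0 clk=1 x=1 z=0 n0=0 p=1
  Δ1: clk:1→0
  (1Δ to stable)
t=14 Δ0: r=0 u=1 y=1 q=1 v=0 clk=0 x=1 z=0 n0=0 p=1
  Δ1: clk:0→1
  Δ2: n0:0→1
  Δ3: y:1→0
  (3Δ to stable)
t=15 Δ0: r=0 u=1 y=0 q=1 v=0 clk=1 x=1 z=0 n0=1 p=1
  Δ1: clk:1→0
  (1Δ to stable)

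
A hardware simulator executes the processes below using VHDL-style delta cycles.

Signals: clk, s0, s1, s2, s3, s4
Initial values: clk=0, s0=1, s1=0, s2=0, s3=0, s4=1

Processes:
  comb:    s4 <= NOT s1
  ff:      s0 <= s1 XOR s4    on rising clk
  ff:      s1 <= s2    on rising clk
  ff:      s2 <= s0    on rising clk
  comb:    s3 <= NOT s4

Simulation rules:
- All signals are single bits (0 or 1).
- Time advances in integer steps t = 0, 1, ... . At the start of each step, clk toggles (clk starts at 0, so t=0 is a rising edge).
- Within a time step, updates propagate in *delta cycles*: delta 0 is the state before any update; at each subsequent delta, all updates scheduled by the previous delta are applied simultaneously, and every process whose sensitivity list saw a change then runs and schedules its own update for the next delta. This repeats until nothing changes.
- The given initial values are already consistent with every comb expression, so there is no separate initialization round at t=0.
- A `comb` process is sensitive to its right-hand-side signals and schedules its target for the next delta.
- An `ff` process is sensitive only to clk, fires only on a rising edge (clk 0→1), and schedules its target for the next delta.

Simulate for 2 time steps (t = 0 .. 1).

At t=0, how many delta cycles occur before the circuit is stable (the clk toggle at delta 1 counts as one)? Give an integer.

[bits: s4,s2,s3,clk,s0,s1]
t=0: Δ0=100010 Δ1=100110 Δ2=110110 | 2Δ
t=1: Δ0=110110 Δ1=110010 | 1Δ

2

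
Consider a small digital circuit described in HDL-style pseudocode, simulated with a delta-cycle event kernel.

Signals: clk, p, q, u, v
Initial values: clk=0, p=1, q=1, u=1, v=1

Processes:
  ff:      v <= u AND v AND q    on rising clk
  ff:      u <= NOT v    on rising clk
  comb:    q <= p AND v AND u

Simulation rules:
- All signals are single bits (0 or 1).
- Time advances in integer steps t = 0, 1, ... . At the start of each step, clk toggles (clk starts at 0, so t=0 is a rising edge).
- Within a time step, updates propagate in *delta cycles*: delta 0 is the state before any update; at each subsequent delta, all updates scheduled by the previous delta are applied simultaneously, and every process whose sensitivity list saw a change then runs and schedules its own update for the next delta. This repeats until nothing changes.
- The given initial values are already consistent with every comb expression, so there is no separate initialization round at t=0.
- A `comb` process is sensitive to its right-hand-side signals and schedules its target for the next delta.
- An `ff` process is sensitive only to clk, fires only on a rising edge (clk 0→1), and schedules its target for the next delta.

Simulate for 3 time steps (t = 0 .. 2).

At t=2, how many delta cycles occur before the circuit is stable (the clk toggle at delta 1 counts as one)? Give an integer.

[bits: q,v,p,u,clk]
t=0: Δ0=11110 Δ1=11111 Δ2=11101 Δ3=01101 | 3Δ
t=1: Δ0=01101 Δ1=01100 | 1Δ
t=2: Δ0=01100 Δ1=01101 Δ2=00101 | 2Δ

2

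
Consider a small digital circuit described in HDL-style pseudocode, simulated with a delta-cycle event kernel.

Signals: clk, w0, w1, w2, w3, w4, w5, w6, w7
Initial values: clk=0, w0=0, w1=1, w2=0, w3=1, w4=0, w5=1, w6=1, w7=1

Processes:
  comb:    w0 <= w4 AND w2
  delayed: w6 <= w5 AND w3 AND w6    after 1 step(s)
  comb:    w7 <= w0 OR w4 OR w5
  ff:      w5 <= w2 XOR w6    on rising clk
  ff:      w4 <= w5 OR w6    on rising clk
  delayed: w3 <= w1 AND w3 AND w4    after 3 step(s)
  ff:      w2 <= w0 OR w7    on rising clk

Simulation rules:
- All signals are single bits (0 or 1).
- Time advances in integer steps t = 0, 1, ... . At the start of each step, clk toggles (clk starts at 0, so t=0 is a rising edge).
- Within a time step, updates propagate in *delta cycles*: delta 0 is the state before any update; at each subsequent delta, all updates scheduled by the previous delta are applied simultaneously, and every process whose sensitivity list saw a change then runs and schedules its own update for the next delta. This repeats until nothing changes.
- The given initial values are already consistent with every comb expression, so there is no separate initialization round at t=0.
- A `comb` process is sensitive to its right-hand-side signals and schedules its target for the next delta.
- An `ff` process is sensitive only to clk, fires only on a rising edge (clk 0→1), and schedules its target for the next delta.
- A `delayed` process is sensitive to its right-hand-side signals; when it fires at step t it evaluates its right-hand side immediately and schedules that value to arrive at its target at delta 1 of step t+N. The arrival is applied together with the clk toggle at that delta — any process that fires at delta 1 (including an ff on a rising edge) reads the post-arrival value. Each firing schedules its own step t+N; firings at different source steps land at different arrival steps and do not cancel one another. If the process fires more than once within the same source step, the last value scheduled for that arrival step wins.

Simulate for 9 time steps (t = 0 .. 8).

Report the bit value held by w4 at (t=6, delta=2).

1

[bits: w0,w4,clk,w6,w1,w2,w7,w3,w5]
t=0: Δ0=000110111 Δ1=001110111 Δ2=011111111 Δ3=111111111 | 3Δ
t=1: Δ0=111111111 Δ1=110111111 | 1Δ
t=2: Δ0=110111111 Δ1=111111111 Δ2=111111110 | 2Δ
t=3: Δ0=111111110 Δ1=110011110 | 1Δ
t=4: Δ0=110011110 Δ1=111011110 Δ2=101011111 Δ3=001011111 | 3Δ
t=5: Δ0=001011111 Δ1=000011111 | 1Δ
t=6: Δ0=000011111 Δ1=001011111 Δ2=011011111 Δ3=111011111 | 3Δ
t=7: Δ0=111011111 Δ1=110011101 | 1Δ
t=8: Δ0=110011101 Δ1=111011101 | 1Δ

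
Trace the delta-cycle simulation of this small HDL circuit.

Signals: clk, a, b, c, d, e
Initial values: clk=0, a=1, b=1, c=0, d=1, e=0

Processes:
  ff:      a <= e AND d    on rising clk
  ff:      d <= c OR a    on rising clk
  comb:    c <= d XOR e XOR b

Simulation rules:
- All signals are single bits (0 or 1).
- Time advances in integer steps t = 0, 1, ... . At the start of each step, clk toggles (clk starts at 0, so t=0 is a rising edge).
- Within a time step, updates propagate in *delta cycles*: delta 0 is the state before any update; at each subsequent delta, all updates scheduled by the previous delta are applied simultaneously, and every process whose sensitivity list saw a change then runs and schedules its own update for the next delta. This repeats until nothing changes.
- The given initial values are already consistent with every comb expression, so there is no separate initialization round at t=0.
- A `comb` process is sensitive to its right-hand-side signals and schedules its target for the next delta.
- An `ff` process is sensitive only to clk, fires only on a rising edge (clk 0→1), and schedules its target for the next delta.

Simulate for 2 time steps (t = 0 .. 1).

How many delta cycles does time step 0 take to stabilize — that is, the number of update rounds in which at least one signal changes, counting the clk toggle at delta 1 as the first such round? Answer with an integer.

t0.Δ0 clk=0 e=0 c=0 b=1 a=1 d=1
t0.Δ1 clk=1 e=0 c=0 b=1 a=1 d=1
t0.Δ2 clk=1 e=0 c=0 b=1 a=0 d=1
t1.Δ0 clk=1 e=0 c=0 b=1 a=0 d=1
t1.Δ1 clk=0 e=0 c=0 b=1 a=0 d=1

2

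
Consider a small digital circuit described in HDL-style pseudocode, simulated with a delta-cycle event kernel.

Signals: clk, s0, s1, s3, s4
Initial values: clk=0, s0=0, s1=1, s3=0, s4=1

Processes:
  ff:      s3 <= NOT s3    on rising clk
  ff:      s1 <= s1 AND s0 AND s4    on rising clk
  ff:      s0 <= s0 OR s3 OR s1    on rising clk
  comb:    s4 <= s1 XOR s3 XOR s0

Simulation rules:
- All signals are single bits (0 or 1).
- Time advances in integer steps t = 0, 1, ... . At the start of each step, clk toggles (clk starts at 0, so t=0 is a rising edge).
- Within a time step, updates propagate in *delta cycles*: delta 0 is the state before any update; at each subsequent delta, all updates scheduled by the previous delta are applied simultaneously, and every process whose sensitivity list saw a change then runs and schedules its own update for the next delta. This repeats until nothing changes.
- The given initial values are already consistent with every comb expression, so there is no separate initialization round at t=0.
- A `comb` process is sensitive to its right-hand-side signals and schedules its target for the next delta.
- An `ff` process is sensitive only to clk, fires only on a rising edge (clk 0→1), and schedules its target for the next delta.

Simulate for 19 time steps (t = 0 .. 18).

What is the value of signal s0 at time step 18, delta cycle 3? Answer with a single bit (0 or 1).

1

[bits: s0,s1,clk,s4,s3]
t=0: Δ0=01010 Δ1=01110 Δ2=10111 Δ3=10101 | 3Δ
t=1: Δ0=10101 Δ1=10001 | 1Δ
t=2: Δ0=10001 Δ1=10101 Δ2=10100 Δ3=10110 | 3Δ
t=3: Δ0=10110 Δ1=10010 | 1Δ
t=4: Δ0=10010 Δ1=10110 Δ2=10111 Δ3=10101 | 3Δ
t=5: Δ0=10101 Δ1=10001 | 1Δ
t=6: Δ0=10001 Δ1=10101 Δ2=10100 Δ3=10110 | 3Δ
t=7: Δ0=10110 Δ1=10010 | 1Δ
t=8: Δ0=10010 Δ1=10110 Δ2=10111 Δ3=10101 | 3Δ
t=9: Δ0=10101 Δ1=10001 | 1Δ
t=10: Δ0=10001 Δ1=10101 Δ2=10100 Δ3=10110 | 3Δ
t=11: Δ0=10110 Δ1=10010 | 1Δ
t=12: Δ0=10010 Δ1=10110 Δ2=10111 Δ3=10101 | 3Δ
t=13: Δ0=10101 Δ1=10001 | 1Δ
t=14: Δ0=10001 Δ1=10101 Δ2=10100 Δ3=10110 | 3Δ
t=15: Δ0=10110 Δ1=10010 | 1Δ
t=16: Δ0=10010 Δ1=10110 Δ2=10111 Δ3=10101 | 3Δ
t=17: Δ0=10101 Δ1=10001 | 1Δ
t=18: Δ0=10001 Δ1=10101 Δ2=10100 Δ3=10110 | 3Δ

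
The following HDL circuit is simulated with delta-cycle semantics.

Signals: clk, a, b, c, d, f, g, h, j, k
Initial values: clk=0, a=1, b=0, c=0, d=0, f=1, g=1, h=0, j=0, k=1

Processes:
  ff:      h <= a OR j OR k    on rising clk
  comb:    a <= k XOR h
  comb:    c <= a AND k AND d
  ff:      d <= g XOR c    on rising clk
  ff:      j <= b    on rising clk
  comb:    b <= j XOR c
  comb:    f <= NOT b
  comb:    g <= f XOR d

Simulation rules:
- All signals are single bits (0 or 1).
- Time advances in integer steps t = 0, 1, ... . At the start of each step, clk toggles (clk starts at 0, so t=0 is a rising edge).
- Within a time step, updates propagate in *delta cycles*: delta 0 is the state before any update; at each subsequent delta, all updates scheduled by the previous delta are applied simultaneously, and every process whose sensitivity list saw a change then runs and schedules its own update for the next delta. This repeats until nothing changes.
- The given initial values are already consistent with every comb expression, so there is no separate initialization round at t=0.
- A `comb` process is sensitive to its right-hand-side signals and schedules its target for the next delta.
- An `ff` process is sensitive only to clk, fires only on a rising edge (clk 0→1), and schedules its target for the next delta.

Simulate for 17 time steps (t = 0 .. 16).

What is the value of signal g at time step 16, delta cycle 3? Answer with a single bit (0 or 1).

0

t=0 Δ0: clk=0 b=0 a=1 c=0 f=1 d=0 j=0 h=0 g=1 k=1
  Δ1: clk:0→1
  Δ2: d:0→1, h:0→1
  Δ3: a:1→0, c:0→1, g:1→0
  Δ4: b:0→1, c:1→0
  Δ5: b:1→0, f:1→0
  Δ6: f:0→1, g:0→1
  Δ7: g:1→0
  (7Δ to stable)
t=1 Δ0: clk=1 b=0 a=0 c=0 f=1 d=1 j=0 h=1 g=0 k=1
  Δ1: clk:1→0
  (1Δ to stable)
t=2 Δ0: clk=0 b=0 a=0 c=0 f=1 d=1 j=0 h=1 g=0 k=1
  Δ1: clk:0→1
  Δ2: d:1→0
  Δ3: g:0→1
  (3Δ to stable)
t=3 Δ0: clk=1 b=0 a=0 c=0 f=1 d=0 j=0 h=1 g=1 k=1
  Δ1: clk:1→0
  (1Δ to stable)
t=4 Δ0: clk=0 b=0 a=0 c=0 f=1 d=0 j=0 h=1 g=1 k=1
  Δ1: clk:0→1
  Δ2: d:0→1
  Δ3: g:1→0
  (3Δ to stable)
t=5 Δ0: clk=1 b=0 a=0 c=0 f=1 d=1 j=0 h=1 g=0 k=1
  Δ1: clk:1→0
  (1Δ to stable)
t=6 Δ0: clk=0 b=0 a=0 c=0 f=1 d=1 j=0 h=1 g=0 k=1
  Δ1: clk:0→1
  Δ2: d:1→0
  Δ3: g:0→1
  (3Δ to stable)
t=7 Δ0: clk=1 b=0 a=0 c=0 f=1 d=0 j=0 h=1 g=1 k=1
  Δ1: clk:1→0
  (1Δ to stable)
t=8 Δ0: clk=0 b=0 a=0 c=0 f=1 d=0 j=0 h=1 g=1 k=1
  Δ1: clk:0→1
  Δ2: d:0→1
  Δ3: g:1→0
  (3Δ to stable)
t=9 Δ0: clk=1 b=0 a=0 c=0 f=1 d=1 j=0 h=1 g=0 k=1
  Δ1: clk:1→0
  (1Δ to stable)
t=10 Δ0: clk=0 b=0 a=0 c=0 f=1 d=1 j=0 h=1 g=0 k=1
  Δ1: clk:0→1
  Δ2: d:1→0
  Δ3: g:0→1
  (3Δ to stable)
t=11 Δ0: clk=1 b=0 a=0 c=0 f=1 d=0 j=0 h=1 g=1 k=1
  Δ1: clk:1→0
  (1Δ to stable)
t=12 Δ0: clk=0 b=0 a=0 c=0 f=1 d=0 j=0 h=1 g=1 k=1
  Δ1: clk:0→1
  Δ2: d:0→1
  Δ3: g:1→0
  (3Δ to stable)
t=13 Δ0: clk=1 b=0 a=0 c=0 f=1 d=1 j=0 h=1 g=0 k=1
  Δ1: clk:1→0
  (1Δ to stable)
t=14 Δ0: clk=0 b=0 a=0 c=0 f=1 d=1 j=0 h=1 g=0 k=1
  Δ1: clk:0→1
  Δ2: d:1→0
  Δ3: g:0→1
  (3Δ to stable)
t=15 Δ0: clk=1 b=0 a=0 c=0 f=1 d=0 j=0 h=1 g=1 k=1
  Δ1: clk:1→0
  (1Δ to stable)
t=16 Δ0: clk=0 b=0 a=0 c=0 f=1 d=0 j=0 h=1 g=1 k=1
  Δ1: clk:0→1
  Δ2: d:0→1
  Δ3: g:1→0
  (3Δ to stable)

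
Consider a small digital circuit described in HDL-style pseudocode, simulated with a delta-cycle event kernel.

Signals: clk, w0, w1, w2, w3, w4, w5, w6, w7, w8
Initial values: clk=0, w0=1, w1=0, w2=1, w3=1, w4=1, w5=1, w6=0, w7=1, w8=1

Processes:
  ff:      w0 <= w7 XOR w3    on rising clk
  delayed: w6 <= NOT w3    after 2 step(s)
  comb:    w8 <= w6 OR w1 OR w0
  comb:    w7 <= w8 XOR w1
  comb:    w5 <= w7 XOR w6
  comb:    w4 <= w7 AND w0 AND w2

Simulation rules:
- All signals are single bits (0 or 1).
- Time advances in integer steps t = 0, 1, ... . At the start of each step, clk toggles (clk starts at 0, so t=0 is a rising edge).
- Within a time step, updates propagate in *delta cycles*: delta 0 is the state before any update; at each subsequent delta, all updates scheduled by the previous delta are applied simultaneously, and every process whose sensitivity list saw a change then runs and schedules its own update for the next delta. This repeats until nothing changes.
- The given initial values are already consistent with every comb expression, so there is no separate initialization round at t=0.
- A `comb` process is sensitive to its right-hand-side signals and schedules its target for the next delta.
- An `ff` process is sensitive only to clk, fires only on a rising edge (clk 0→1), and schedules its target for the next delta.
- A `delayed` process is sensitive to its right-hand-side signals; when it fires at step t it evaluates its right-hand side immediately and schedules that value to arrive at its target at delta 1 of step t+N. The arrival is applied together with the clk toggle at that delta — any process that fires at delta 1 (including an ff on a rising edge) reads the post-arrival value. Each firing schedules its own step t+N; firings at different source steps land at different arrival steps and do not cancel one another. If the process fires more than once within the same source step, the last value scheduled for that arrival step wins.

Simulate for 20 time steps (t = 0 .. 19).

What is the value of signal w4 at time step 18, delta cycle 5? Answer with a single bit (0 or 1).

1

t0.Δ0 w0=1 w2=1 w8=1 w5=1 w3=1 w4=1 w7=1 w1=0 clk=0 w6=0
t0.Δ1 w0=1 w2=1 w8=1 w5=1 w3=1 w4=1 w7=1 w1=0 clk=1 w6=0
t0.Δ2 w0=0 w2=1 w8=1 w5=1 w3=1 w4=1 w7=1 w1=0 clk=1 w6=0
t0.Δ3 w0=0 w2=1 w8=0 w5=1 w3=1 w4=0 w7=1 w1=0 clk=1 w6=0
t0.Δ4 w0=0 w2=1 w8=0 w5=1 w3=1 w4=0 w7=0 w1=0 clk=1 w6=0
t0.Δ5 w0=0 w2=1 w8=0 w5=0 w3=1 w4=0 w7=0 w1=0 clk=1 w6=0
t1.Δ0 w0=0 w2=1 w8=0 w5=0 w3=1 w4=0 w7=0 w1=0 clk=1 w6=0
t1.Δ1 w0=0 w2=1 w8=0 w5=0 w3=1 w4=0 w7=0 w1=0 clk=0 w6=0
t2.Δ0 w0=0 w2=1 w8=0 w5=0 w3=1 w4=0 w7=0 w1=0 clk=0 w6=0
t2.Δ1 w0=0 w2=1 w8=0 w5=0 w3=1 w4=0 w7=0 w1=0 clk=1 w6=0
t2.Δ2 w0=1 w2=1 w8=0 w5=0 w3=1 w4=0 w7=0 w1=0 clk=1 w6=0
t2.Δ3 w0=1 w2=1 w8=1 w5=0 w3=1 w4=0 w7=0 w1=0 clk=1 w6=0
t2.Δ4 w0=1 w2=1 w8=1 w5=0 w3=1 w4=0 w7=1 w1=0 clk=1 w6=0
t2.Δ5 w0=1 w2=1 w8=1 w5=1 w3=1 w4=1 w7=1 w1=0 clk=1 w6=0
t3.Δ0 w0=1 w2=1 w8=1 w5=1 w3=1 w4=1 w7=1 w1=0 clk=1 w6=0
t3.Δ1 w0=1 w2=1 w8=1 w5=1 w3=1 w4=1 w7=1 w1=0 clk=0 w6=0
t4.Δ0 w0=1 w2=1 w8=1 w5=1 w3=1 w4=1 w7=1 w1=0 clk=0 w6=0
t4.Δ1 w0=1 w2=1 w8=1 w5=1 w3=1 w4=1 w7=1 w1=0 clk=1 w6=0
t4.Δ2 w0=0 w2=1 w8=1 w5=1 w3=1 w4=1 w7=1 w1=0 clk=1 w6=0
t4.Δ3 w0=0 w2=1 w8=0 w5=1 w3=1 w4=0 w7=1 w1=0 clk=1 w6=0
t4.Δ4 w0=0 w2=1 w8=0 w5=1 w3=1 w4=0 w7=0 w1=0 clk=1 w6=0
t4.Δ5 w0=0 w2=1 w8=0 w5=0 w3=1 w4=0 w7=0 w1=0 clk=1 w6=0
t5.Δ0 w0=0 w2=1 w8=0 w5=0 w3=1 w4=0 w7=0 w1=0 clk=1 w6=0
t5.Δ1 w0=0 w2=1 w8=0 w5=0 w3=1 w4=0 w7=0 w1=0 clk=0 w6=0
t6.Δ0 w0=0 w2=1 w8=0 w5=0 w3=1 w4=0 w7=0 w1=0 clk=0 w6=0
t6.Δ1 w0=0 w2=1 w8=0 w5=0 w3=1 w4=0 w7=0 w1=0 clk=1 w6=0
t6.Δ2 w0=1 w2=1 w8=0 w5=0 w3=1 w4=0 w7=0 w1=0 clk=1 w6=0
t6.Δ3 w0=1 w2=1 w8=1 w5=0 w3=1 w4=0 w7=0 w1=0 clk=1 w6=0
t6.Δ4 w0=1 w2=1 w8=1 w5=0 w3=1 w4=0 w7=1 w1=0 clk=1 w6=0
t6.Δ5 w0=1 w2=1 w8=1 w5=1 w3=1 w4=1 w7=1 w1=0 clk=1 w6=0
t7.Δ0 w0=1 w2=1 w8=1 w5=1 w3=1 w4=1 w7=1 w1=0 clk=1 w6=0
t7.Δ1 w0=1 w2=1 w8=1 w5=1 w3=1 w4=1 w7=1 w1=0 clk=0 w6=0
t8.Δ0 w0=1 w2=1 w8=1 w5=1 w3=1 w4=1 w7=1 w1=0 clk=0 w6=0
t8.Δ1 w0=1 w2=1 w8=1 w5=1 w3=1 w4=1 w7=1 w1=0 clk=1 w6=0
t8.Δ2 w0=0 w2=1 w8=1 w5=1 w3=1 w4=1 w7=1 w1=0 clk=1 w6=0
t8.Δ3 w0=0 w2=1 w8=0 w5=1 w3=1 w4=0 w7=1 w1=0 clk=1 w6=0
t8.Δ4 w0=0 w2=1 w8=0 w5=1 w3=1 w4=0 w7=0 w1=0 clk=1 w6=0
t8.Δ5 w0=0 w2=1 w8=0 w5=0 w3=1 w4=0 w7=0 w1=0 clk=1 w6=0
t9.Δ0 w0=0 w2=1 w8=0 w5=0 w3=1 w4=0 w7=0 w1=0 clk=1 w6=0
t9.Δ1 w0=0 w2=1 w8=0 w5=0 w3=1 w4=0 w7=0 w1=0 clk=0 w6=0
t10.Δ0 w0=0 w2=1 w8=0 w5=0 w3=1 w4=0 w7=0 w1=0 clk=0 w6=0
t10.Δ1 w0=0 w2=1 w8=0 w5=0 w3=1 w4=0 w7=0 w1=0 clk=1 w6=0
t10.Δ2 w0=1 w2=1 w8=0 w5=0 w3=1 w4=0 w7=0 w1=0 clk=1 w6=0
t10.Δ3 w0=1 w2=1 w8=1 w5=0 w3=1 w4=0 w7=0 w1=0 clk=1 w6=0
t10.Δ4 w0=1 w2=1 w8=1 w5=0 w3=1 w4=0 w7=1 w1=0 clk=1 w6=0
t10.Δ5 w0=1 w2=1 w8=1 w5=1 w3=1 w4=1 w7=1 w1=0 clk=1 w6=0
t11.Δ0 w0=1 w2=1 w8=1 w5=1 w3=1 w4=1 w7=1 w1=0 clk=1 w6=0
t11.Δ1 w0=1 w2=1 w8=1 w5=1 w3=1 w4=1 w7=1 w1=0 clk=0 w6=0
t12.Δ0 w0=1 w2=1 w8=1 w5=1 w3=1 w4=1 w7=1 w1=0 clk=0 w6=0
t12.Δ1 w0=1 w2=1 w8=1 w5=1 w3=1 w4=1 w7=1 w1=0 clk=1 w6=0
t12.Δ2 w0=0 w2=1 w8=1 w5=1 w3=1 w4=1 w7=1 w1=0 clk=1 w6=0
t12.Δ3 w0=0 w2=1 w8=0 w5=1 w3=1 w4=0 w7=1 w1=0 clk=1 w6=0
t12.Δ4 w0=0 w2=1 w8=0 w5=1 w3=1 w4=0 w7=0 w1=0 clk=1 w6=0
t12.Δ5 w0=0 w2=1 w8=0 w5=0 w3=1 w4=0 w7=0 w1=0 clk=1 w6=0
t13.Δ0 w0=0 w2=1 w8=0 w5=0 w3=1 w4=0 w7=0 w1=0 clk=1 w6=0
t13.Δ1 w0=0 w2=1 w8=0 w5=0 w3=1 w4=0 w7=0 w1=0 clk=0 w6=0
t14.Δ0 w0=0 w2=1 w8=0 w5=0 w3=1 w4=0 w7=0 w1=0 clk=0 w6=0
t14.Δ1 w0=0 w2=1 w8=0 w5=0 w3=1 w4=0 w7=0 w1=0 clk=1 w6=0
t14.Δ2 w0=1 w2=1 w8=0 w5=0 w3=1 w4=0 w7=0 w1=0 clk=1 w6=0
t14.Δ3 w0=1 w2=1 w8=1 w5=0 w3=1 w4=0 w7=0 w1=0 clk=1 w6=0
t14.Δ4 w0=1 w2=1 w8=1 w5=0 w3=1 w4=0 w7=1 w1=0 clk=1 w6=0
t14.Δ5 w0=1 w2=1 w8=1 w5=1 w3=1 w4=1 w7=1 w1=0 clk=1 w6=0
t15.Δ0 w0=1 w2=1 w8=1 w5=1 w3=1 w4=1 w7=1 w1=0 clk=1 w6=0
t15.Δ1 w0=1 w2=1 w8=1 w5=1 w3=1 w4=1 w7=1 w1=0 clk=0 w6=0
t16.Δ0 w0=1 w2=1 w8=1 w5=1 w3=1 w4=1 w7=1 w1=0 clk=0 w6=0
t16.Δ1 w0=1 w2=1 w8=1 w5=1 w3=1 w4=1 w7=1 w1=0 clk=1 w6=0
t16.Δ2 w0=0 w2=1 w8=1 w5=1 w3=1 w4=1 w7=1 w1=0 clk=1 w6=0
t16.Δ3 w0=0 w2=1 w8=0 w5=1 w3=1 w4=0 w7=1 w1=0 clk=1 w6=0
t16.Δ4 w0=0 w2=1 w8=0 w5=1 w3=1 w4=0 w7=0 w1=0 clk=1 w6=0
t16.Δ5 w0=0 w2=1 w8=0 w5=0 w3=1 w4=0 w7=0 w1=0 clk=1 w6=0
t17.Δ0 w0=0 w2=1 w8=0 w5=0 w3=1 w4=0 w7=0 w1=0 clk=1 w6=0
t17.Δ1 w0=0 w2=1 w8=0 w5=0 w3=1 w4=0 w7=0 w1=0 clk=0 w6=0
t18.Δ0 w0=0 w2=1 w8=0 w5=0 w3=1 w4=0 w7=0 w1=0 clk=0 w6=0
t18.Δ1 w0=0 w2=1 w8=0 w5=0 w3=1 w4=0 w7=0 w1=0 clk=1 w6=0
t18.Δ2 w0=1 w2=1 w8=0 w5=0 w3=1 w4=0 w7=0 w1=0 clk=1 w6=0
t18.Δ3 w0=1 w2=1 w8=1 w5=0 w3=1 w4=0 w7=0 w1=0 clk=1 w6=0
t18.Δ4 w0=1 w2=1 w8=1 w5=0 w3=1 w4=0 w7=1 w1=0 clk=1 w6=0
t18.Δ5 w0=1 w2=1 w8=1 w5=1 w3=1 w4=1 w7=1 w1=0 clk=1 w6=0
t19.Δ0 w0=1 w2=1 w8=1 w5=1 w3=1 w4=1 w7=1 w1=0 clk=1 w6=0
t19.Δ1 w0=1 w2=1 w8=1 w5=1 w3=1 w4=1 w7=1 w1=0 clk=0 w6=0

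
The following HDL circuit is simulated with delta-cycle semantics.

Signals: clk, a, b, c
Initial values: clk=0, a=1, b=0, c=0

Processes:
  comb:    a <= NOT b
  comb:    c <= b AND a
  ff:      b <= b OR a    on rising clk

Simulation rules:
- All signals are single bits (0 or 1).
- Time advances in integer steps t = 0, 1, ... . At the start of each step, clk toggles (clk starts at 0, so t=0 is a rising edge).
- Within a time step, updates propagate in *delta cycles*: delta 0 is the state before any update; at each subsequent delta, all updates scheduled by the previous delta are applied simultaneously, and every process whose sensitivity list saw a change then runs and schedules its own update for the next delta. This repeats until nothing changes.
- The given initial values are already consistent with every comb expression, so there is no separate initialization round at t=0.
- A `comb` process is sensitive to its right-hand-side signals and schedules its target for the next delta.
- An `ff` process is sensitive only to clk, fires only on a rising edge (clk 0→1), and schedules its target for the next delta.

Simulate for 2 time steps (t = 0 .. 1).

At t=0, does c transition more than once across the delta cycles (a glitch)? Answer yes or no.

t0.Δ0 c=0 a=1 b=0 clk=0
t0.Δ1 c=0 a=1 b=0 clk=1
t0.Δ2 c=0 a=1 b=1 clk=1
t0.Δ3 c=1 a=0 b=1 clk=1
t0.Δ4 c=0 a=0 b=1 clk=1
t1.Δ0 c=0 a=0 b=1 clk=1
t1.Δ1 c=0 a=0 b=1 clk=0

yes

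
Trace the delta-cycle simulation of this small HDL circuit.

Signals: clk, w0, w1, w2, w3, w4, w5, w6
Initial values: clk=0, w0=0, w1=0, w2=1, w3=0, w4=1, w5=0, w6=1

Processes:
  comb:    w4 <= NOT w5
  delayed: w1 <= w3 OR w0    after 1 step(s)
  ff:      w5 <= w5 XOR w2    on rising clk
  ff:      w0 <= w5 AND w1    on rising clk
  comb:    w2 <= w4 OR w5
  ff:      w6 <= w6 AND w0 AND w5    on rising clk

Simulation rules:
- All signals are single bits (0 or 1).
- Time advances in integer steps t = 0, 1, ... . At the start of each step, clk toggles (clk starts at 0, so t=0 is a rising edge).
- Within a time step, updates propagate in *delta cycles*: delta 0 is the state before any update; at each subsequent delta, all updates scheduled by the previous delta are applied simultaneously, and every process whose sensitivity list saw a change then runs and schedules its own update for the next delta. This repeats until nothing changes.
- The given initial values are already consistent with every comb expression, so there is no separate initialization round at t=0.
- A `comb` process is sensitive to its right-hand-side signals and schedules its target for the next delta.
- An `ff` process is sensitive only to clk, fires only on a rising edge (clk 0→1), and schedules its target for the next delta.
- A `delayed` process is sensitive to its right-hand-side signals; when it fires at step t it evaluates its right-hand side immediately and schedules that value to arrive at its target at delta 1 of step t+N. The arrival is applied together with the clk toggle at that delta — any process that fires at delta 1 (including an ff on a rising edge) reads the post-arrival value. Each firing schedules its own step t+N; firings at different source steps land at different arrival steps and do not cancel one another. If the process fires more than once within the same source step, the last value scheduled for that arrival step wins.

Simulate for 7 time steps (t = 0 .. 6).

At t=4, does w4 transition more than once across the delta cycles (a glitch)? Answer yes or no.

t=0 Δ0: w4=1 clk=0 w6=1 w0=0 w1=0 w2=1 w3=0 w5=0
  Δ1: clk:0→1
  Δ2: w6:1→0, w5:0→1
  Δ3: w4:1→0
  (3Δ to stable)
t=1 Δ0: w4=0 clk=1 w6=0 w0=0 w1=0 w2=1 w3=0 w5=1
  Δ1: clk:1→0
  (1Δ to stable)
t=2 Δ0: w4=0 clk=0 w6=0 w0=0 w1=0 w2=1 w3=0 w5=1
  Δ1: clk:0→1
  Δ2: w5:1→0
  Δ3: w4:0→1, w2:1→0
  Δ4: w2:0→1
  (4Δ to stable)
t=3 Δ0: w4=1 clk=1 w6=0 w0=0 w1=0 w2=1 w3=0 w5=0
  Δ1: clk:1→0
  (1Δ to stable)
t=4 Δ0: w4=1 clk=0 w6=0 w0=0 w1=0 w2=1 w3=0 w5=0
  Δ1: clk:0→1
  Δ2: w5:0→1
  Δ3: w4:1→0
  (3Δ to stable)
t=5 Δ0: w4=0 clk=1 w6=0 w0=0 w1=0 w2=1 w3=0 w5=1
  Δ1: clk:1→0
  (1Δ to stable)
t=6 Δ0: w4=0 clk=0 w6=0 w0=0 w1=0 w2=1 w3=0 w5=1
  Δ1: clk:0→1
  Δ2: w5:1→0
  Δ3: w4:0→1, w2:1→0
  Δ4: w2:0→1
  (4Δ to stable)

no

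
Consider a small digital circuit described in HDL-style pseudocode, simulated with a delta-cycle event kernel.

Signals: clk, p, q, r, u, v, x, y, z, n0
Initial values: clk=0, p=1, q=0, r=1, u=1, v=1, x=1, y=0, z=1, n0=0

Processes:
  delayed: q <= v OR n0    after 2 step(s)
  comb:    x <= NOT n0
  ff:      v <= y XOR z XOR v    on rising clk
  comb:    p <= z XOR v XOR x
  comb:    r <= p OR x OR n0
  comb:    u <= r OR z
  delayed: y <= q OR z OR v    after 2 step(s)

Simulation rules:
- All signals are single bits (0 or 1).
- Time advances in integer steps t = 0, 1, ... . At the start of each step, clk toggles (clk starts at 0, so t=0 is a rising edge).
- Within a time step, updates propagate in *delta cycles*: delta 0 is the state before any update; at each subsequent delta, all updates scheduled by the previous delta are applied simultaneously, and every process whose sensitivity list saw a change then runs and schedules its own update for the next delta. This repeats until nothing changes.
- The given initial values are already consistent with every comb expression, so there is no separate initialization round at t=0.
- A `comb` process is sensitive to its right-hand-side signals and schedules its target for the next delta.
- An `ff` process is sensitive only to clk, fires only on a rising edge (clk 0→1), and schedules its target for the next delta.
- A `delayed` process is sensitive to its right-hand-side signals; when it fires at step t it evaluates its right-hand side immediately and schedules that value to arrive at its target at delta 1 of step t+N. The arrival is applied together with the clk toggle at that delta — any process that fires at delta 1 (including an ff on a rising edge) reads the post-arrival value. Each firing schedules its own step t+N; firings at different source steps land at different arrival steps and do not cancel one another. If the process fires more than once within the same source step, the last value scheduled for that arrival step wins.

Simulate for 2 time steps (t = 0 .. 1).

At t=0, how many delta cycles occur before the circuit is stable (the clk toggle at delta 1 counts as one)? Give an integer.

3

t=0 Δ0: u=1 z=1 p=1 r=1 x=1 v=1 q=0 n0=0 y=0 clk=0
  Δ1: clk:0→1
  Δ2: v:1→0
  Δ3: p:1→0
  (3Δ to stable)
t=1 Δ0: u=1 z=1 p=0 r=1 x=1 v=0 q=0 n0=0 y=0 clk=1
  Δ1: clk:1→0
  (1Δ to stable)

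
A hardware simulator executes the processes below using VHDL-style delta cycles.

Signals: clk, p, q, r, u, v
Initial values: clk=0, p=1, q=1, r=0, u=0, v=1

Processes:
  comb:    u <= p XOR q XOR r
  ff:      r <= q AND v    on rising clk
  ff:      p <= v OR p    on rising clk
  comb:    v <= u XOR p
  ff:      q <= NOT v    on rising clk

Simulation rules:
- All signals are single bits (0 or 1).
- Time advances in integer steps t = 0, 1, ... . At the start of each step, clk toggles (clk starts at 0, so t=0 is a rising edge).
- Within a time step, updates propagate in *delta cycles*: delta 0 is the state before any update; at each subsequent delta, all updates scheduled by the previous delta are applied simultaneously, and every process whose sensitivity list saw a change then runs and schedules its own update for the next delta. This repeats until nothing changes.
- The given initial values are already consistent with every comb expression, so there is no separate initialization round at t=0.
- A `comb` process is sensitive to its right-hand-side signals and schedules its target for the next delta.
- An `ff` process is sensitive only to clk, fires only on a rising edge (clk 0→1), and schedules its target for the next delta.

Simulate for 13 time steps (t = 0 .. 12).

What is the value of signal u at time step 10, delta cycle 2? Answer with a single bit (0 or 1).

1

[bits: q,clk,p,v,r,u]
t=0: Δ0=101100 Δ1=111100 Δ2=011110 | 2Δ
t=1: Δ0=011110 Δ1=001110 | 1Δ
t=2: Δ0=001110 Δ1=011110 Δ2=011100 Δ3=011101 Δ4=011001 | 4Δ
t=3: Δ0=011001 Δ1=001001 | 1Δ
t=4: Δ0=001001 Δ1=011001 Δ2=111001 Δ3=111000 Δ4=111100 | 4Δ
t=5: Δ0=111100 Δ1=101100 | 1Δ
t=6: Δ0=101100 Δ1=111100 Δ2=011110 | 2Δ
t=7: Δ0=011110 Δ1=001110 | 1Δ
t=8: Δ0=001110 Δ1=011110 Δ2=011100 Δ3=011101 Δ4=011001 | 4Δ
t=9: Δ0=011001 Δ1=001001 | 1Δ
t=10: Δ0=001001 Δ1=011001 Δ2=111001 Δ3=111000 Δ4=111100 | 4Δ
t=11: Δ0=111100 Δ1=101100 | 1Δ
t=12: Δ0=101100 Δ1=111100 Δ2=011110 | 2Δ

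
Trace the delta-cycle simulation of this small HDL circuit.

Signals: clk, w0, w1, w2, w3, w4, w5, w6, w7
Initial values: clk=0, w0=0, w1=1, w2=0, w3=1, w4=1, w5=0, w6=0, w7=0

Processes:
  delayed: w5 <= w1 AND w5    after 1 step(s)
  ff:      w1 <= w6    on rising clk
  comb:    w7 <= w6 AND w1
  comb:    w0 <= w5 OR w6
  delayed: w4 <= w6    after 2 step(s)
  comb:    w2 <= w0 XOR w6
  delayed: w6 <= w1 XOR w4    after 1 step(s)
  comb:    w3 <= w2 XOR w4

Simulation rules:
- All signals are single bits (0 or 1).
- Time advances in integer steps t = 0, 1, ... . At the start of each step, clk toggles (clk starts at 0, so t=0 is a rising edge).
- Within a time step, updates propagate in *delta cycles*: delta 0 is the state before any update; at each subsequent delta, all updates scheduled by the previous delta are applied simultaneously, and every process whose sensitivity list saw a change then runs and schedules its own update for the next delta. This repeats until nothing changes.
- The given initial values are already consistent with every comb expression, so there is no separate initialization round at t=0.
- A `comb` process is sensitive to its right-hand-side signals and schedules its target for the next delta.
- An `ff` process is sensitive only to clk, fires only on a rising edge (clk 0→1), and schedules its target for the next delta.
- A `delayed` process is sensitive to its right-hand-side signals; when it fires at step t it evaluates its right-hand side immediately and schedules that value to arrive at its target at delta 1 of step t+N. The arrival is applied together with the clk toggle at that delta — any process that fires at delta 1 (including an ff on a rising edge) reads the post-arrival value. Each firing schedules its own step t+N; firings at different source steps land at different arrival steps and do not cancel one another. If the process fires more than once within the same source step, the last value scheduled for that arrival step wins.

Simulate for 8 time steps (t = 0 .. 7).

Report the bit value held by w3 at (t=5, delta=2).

0

[bits: w4,w6,clk,w5,w2,w7,w0,w3,w1]
t=0: Δ0=100000011 Δ1=101000011 Δ2=101000010 | 2Δ
t=1: Δ0=101000010 Δ1=110000010 Δ2=110010110 Δ3=110000100 Δ4=110000110 | 4Δ
t=2: Δ0=110000110 Δ1=111000110 Δ2=111000111 Δ3=111001111 | 3Δ
t=3: Δ0=111001111 Δ1=100001111 Δ2=100010011 Δ3=100000001 Δ4=100000011 | 4Δ
t=4: Δ0=100000011 Δ1=101000011 Δ2=101000010 | 2Δ
t=5: Δ0=101000010 Δ1=010000010 Δ2=010010100 Δ3=010000110 Δ4=010000100 | 4Δ
t=6: Δ0=010000100 Δ1=001000100 Δ2=001010000 Δ3=001000010 Δ4=001000000 | 4Δ
t=7: Δ0=001000000 Δ1=100000000 Δ2=100000010 | 2Δ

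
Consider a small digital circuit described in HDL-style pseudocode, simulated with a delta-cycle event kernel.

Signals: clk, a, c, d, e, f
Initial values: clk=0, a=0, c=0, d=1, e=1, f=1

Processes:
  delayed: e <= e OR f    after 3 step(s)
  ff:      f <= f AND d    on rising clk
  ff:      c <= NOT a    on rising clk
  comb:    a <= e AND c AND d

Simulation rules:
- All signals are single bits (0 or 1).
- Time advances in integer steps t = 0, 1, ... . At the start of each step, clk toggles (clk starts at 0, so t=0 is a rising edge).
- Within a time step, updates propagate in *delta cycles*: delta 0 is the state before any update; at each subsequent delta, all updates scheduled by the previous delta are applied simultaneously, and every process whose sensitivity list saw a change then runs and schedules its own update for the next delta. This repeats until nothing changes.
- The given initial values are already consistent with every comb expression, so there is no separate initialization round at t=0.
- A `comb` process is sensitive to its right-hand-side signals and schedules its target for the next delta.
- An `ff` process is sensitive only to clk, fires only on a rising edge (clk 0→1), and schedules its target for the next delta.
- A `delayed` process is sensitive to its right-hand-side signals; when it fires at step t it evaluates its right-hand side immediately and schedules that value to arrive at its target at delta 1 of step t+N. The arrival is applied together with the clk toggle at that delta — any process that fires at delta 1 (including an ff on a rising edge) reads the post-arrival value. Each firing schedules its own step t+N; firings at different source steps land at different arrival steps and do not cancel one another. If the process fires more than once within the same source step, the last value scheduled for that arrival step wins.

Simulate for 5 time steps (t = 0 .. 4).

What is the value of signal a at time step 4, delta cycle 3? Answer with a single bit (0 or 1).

t0.Δ0 c=0 a=0 f=1 d=1 e=1 clk=0
t0.Δ1 c=0 a=0 f=1 d=1 e=1 clk=1
t0.Δ2 c=1 a=0 f=1 d=1 e=1 clk=1
t0.Δ3 c=1 a=1 f=1 d=1 e=1 clk=1
t1.Δ0 c=1 a=1 f=1 d=1 e=1 clk=1
t1.Δ1 c=1 a=1 f=1 d=1 e=1 clk=0
t2.Δ0 c=1 a=1 f=1 d=1 e=1 clk=0
t2.Δ1 c=1 a=1 f=1 d=1 e=1 clk=1
t2.Δ2 c=0 a=1 f=1 d=1 e=1 clk=1
t2.Δ3 c=0 a=0 f=1 d=1 e=1 clk=1
t3.Δ0 c=0 a=0 f=1 d=1 e=1 clk=1
t3.Δ1 c=0 a=0 f=1 d=1 e=1 clk=0
t4.Δ0 c=0 a=0 f=1 d=1 e=1 clk=0
t4.Δ1 c=0 a=0 f=1 d=1 e=1 clk=1
t4.Δ2 c=1 a=0 f=1 d=1 e=1 clk=1
t4.Δ3 c=1 a=1 f=1 d=1 e=1 clk=1

1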